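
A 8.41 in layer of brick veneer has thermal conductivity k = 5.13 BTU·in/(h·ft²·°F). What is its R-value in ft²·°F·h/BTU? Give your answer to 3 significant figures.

1.64 ft²·°F·h/BTU

R = L/k = 8.41/5.13 = 1.639 ft²·°F·h/BTU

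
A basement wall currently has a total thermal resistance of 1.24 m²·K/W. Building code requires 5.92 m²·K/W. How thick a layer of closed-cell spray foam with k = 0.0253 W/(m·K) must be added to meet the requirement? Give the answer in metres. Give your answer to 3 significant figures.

ΔR = 5.92 − 1.24 = 4.68 m²·K/W
L = ΔR × k = 4.68 × 0.0253 = 0.1184 m

0.118 m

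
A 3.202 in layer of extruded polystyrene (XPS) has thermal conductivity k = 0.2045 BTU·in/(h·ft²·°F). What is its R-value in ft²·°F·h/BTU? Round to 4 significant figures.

R = L/k = 3.202/0.2045 = 15.658 ft²·°F·h/BTU

15.66 ft²·°F·h/BTU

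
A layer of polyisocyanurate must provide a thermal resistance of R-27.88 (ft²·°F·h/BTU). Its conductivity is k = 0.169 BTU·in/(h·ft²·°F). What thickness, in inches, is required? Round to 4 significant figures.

4.712 in

L = R × k = 27.88 × 0.169 = 4.7117 in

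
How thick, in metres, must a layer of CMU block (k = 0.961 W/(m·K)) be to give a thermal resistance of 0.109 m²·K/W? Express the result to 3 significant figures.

L = R·k = 0.109 × 0.961 = 0.1047 m

0.105 m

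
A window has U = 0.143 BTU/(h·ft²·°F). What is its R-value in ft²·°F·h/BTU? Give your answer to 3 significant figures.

6.99 ft²·°F·h/BTU

R = 1/U = 1/0.143 = 6.993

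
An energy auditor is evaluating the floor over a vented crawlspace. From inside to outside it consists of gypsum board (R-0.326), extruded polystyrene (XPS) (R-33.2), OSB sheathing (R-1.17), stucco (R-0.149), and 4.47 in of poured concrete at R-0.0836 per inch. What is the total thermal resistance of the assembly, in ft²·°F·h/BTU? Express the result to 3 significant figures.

35.2 ft²·°F·h/BTU

4.47 × 0.0836 = 0.3737
R_total = 0.326 + 33.2 + 1.17 + 0.149 + 0.3737 = 35.22 ft²·°F·h/BTU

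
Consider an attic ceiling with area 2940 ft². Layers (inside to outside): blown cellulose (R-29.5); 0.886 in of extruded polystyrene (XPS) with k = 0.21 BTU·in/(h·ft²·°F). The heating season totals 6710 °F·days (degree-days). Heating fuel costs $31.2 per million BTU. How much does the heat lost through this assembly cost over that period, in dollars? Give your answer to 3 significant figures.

0.886/0.21 = 4.219
R_total = 29.5 + 4.219 = 33.72 ft²·°F·h/BTU
E = A × HDD × 24 / R = 2940 × 6710 × 24 / 33.72 = 14040000 BTU
Cost = 14040000/10⁶ × 31.2 = $438.1

438 dollars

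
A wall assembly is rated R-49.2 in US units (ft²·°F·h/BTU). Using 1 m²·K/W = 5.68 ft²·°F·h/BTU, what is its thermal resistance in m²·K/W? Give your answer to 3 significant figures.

8.66 m²·K/W

R_SI = 49.2/5.68 = 8.662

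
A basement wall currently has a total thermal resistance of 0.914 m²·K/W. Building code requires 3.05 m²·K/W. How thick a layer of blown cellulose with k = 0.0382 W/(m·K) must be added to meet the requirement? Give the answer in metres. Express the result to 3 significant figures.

0.0816 m

ΔR = 3.05 − 0.914 = 2.136 m²·K/W
L = ΔR × k = 2.136 × 0.0382 = 0.0816 m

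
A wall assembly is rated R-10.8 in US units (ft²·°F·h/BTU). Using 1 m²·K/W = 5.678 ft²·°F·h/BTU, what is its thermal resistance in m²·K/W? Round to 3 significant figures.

1.90 m²·K/W

R_SI = 10.8/5.678 = 1.902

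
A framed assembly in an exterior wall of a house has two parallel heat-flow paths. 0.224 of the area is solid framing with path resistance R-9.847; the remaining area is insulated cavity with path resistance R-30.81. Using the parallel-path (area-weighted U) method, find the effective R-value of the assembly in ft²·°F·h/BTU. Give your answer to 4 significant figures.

U_eff = 0.776/30.81 + 0.224/9.847 = 0.025187 + 0.022748 = 0.047935
R_eff = 1/U_eff = 20.862 ft²·°F·h/BTU

20.86 ft²·°F·h/BTU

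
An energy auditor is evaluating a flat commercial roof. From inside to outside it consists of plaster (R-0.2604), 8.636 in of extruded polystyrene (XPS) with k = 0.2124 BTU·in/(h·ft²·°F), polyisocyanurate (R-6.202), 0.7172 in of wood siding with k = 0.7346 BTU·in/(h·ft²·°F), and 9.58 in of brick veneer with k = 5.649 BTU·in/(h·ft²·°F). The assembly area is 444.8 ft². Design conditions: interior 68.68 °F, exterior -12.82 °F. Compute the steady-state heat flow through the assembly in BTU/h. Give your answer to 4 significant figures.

8.636/0.2124 = 40.659
0.7172/0.7346 = 0.97631
9.58/5.649 = 1.6959
R_total = 0.2604 + 40.659 + 6.202 + 0.97631 + 1.6959 = 49.794 ft²·°F·h/BTU
Q = A·ΔT/R = 444.8 × (68.68 − (-12.82)) / 49.794 = 728.03 BTU/h

728.0 BTU/h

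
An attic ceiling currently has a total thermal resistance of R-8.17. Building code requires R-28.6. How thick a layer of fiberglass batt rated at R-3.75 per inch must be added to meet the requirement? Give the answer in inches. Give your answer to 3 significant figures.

5.45 in

ΔR = 28.6 − 8.17 = 20.43 ft²·°F·h/BTU
L = ΔR / (R/in) = 20.43/3.75 = 5.448 in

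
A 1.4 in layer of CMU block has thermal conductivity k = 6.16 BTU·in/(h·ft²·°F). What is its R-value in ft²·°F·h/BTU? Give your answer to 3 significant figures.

R = L/k = 1.4/6.16 = 0.2273 ft²·°F·h/BTU

0.227 ft²·°F·h/BTU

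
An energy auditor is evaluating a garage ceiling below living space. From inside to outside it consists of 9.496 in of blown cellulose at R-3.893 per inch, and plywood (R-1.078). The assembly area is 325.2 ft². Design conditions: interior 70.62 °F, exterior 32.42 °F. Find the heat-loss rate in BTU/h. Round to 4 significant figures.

9.496 × 3.893 = 36.968
R_total = 36.968 + 1.078 = 38.046 ft²·°F·h/BTU
Q = A·ΔT/R = 325.2 × (70.62 − 32.42) / 38.046 = 326.52 BTU/h

326.5 BTU/h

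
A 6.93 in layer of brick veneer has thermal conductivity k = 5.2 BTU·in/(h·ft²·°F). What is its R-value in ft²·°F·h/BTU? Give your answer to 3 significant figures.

1.33 ft²·°F·h/BTU

R = L/k = 6.93/5.2 = 1.333 ft²·°F·h/BTU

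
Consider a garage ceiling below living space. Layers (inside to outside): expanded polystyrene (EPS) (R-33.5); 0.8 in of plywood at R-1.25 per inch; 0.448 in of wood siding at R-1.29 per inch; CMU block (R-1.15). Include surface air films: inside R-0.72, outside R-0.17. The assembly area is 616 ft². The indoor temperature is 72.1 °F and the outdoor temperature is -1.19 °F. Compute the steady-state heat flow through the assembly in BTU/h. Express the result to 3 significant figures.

1220 BTU/h

0.8 × 1.25 = 1
0.448 × 1.29 = 0.5779
R_total = 0.72 + 33.5 + 1 + 0.5779 + 1.15 + 0.17 = 37.12 ft²·°F·h/BTU
Q = A·ΔT/R = 616 × (72.1 − (-1.19)) / 37.12 = 1216 BTU/h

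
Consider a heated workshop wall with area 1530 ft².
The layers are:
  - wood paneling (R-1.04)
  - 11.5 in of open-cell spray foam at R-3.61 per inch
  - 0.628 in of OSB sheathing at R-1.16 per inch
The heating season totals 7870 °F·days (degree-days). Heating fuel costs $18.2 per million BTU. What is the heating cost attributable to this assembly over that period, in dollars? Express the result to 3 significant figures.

11.5 × 3.61 = 41.52
0.628 × 1.16 = 0.7285
R_total = 1.04 + 41.52 + 0.7285 = 43.28 ft²·°F·h/BTU
E = A × HDD × 24 / R = 1530 × 7870 × 24 / 43.28 = 6677000 BTU
Cost = 6677000/10⁶ × 18.2 = $121.5

122 dollars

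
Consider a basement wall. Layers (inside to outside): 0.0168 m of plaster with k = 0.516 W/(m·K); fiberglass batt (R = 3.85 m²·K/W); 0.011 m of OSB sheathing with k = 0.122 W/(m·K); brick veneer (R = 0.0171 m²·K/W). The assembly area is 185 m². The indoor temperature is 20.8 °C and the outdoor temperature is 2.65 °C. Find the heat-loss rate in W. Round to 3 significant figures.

842 W

0.0168/0.516 = 0.03256
0.011/0.122 = 0.09016
R_total = 0.03256 + 3.85 + 0.09016 + 0.0171 = 3.99 m²·K/W
Q = A·ΔT/R = 185 × (20.8 − 2.65) / 3.99 = 841.6 W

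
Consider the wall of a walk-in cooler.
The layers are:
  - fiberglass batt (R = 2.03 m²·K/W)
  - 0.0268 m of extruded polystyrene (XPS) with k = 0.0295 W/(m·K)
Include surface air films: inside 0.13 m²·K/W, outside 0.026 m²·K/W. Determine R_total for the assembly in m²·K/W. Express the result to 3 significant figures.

0.0268/0.0295 = 0.9085
R_total = 0.13 + 2.03 + 0.9085 + 0.026 = 3.094 m²·K/W

3.09 m²·K/W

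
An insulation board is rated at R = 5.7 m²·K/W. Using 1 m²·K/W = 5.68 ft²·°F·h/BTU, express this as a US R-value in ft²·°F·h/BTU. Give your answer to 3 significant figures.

R_US = 5.7 × 5.68 = 32.38

32.4 ft²·°F·h/BTU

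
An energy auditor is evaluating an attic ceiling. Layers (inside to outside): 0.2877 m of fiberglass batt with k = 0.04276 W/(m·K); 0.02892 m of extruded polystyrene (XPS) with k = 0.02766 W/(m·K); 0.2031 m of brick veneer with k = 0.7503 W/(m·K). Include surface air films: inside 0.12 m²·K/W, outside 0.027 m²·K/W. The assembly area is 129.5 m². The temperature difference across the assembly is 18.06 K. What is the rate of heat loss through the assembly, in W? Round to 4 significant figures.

0.2877/0.04276 = 6.7283
0.02892/0.02766 = 1.0456
0.2031/0.7503 = 0.27069
R_total = 0.12 + 6.7283 + 1.0456 + 0.27069 + 0.027 = 8.1915 m²·K/W
Q = A·ΔT/R = 129.5 × 18.06 / 8.1915 = 285.51 W

285.5 W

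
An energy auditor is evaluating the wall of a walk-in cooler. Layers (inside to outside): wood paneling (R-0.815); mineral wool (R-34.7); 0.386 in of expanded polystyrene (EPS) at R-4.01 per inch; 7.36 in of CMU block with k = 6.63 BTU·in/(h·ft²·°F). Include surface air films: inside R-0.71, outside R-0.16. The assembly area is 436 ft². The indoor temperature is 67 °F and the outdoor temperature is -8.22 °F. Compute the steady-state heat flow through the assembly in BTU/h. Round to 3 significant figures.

0.386 × 4.01 = 1.548
7.36/6.63 = 1.11
R_total = 0.71 + 0.815 + 34.7 + 1.548 + 1.11 + 0.16 = 39.04 ft²·°F·h/BTU
Q = A·ΔT/R = 436 × (67 − (-8.22)) / 39.04 = 840 BTU/h

840 BTU/h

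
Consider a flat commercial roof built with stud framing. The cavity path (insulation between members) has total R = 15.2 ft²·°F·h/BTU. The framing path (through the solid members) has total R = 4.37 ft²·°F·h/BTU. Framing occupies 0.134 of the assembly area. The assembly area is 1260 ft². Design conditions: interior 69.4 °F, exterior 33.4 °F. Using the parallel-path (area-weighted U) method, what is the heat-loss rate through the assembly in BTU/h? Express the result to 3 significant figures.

U_eff = 0.866/15.2 + 0.134/4.37 = 0.05697 + 0.03066 = 0.08764
R_eff = 1/U_eff = 11.41 ft²·°F·h/BTU
Q = 1260 × (69.4 − 33.4) / 11.41 = 3975 BTU/h

3980 BTU/h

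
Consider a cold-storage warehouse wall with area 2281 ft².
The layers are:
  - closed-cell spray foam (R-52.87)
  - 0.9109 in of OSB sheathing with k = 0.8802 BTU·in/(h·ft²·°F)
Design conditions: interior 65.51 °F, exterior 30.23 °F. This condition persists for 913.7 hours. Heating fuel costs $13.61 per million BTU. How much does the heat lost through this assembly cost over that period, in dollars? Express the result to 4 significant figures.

18.56 dollars

0.9109/0.8802 = 1.0349
R_total = 52.87 + 1.0349 = 53.905 ft²·°F·h/BTU
Q = 2281 × (65.51 − 30.23) / 53.905 = 1492.9 BTU/h
E = 1492.9 × 913.7 = 1364000 BTU
Cost = 1364000/10⁶ × 13.61 = $18.565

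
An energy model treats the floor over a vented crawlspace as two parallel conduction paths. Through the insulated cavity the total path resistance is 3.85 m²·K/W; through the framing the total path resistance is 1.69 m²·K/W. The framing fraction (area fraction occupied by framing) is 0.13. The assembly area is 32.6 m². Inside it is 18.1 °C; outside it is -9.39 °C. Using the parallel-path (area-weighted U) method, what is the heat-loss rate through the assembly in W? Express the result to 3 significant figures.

271 W

U_eff = 0.87/3.85 + 0.13/1.69 = 0.226 + 0.07692 = 0.3029
R_eff = 1/U_eff = 3.301 m²·K/W
Q = 32.6 × (18.1 − (-9.39)) / 3.301 = 271.4 W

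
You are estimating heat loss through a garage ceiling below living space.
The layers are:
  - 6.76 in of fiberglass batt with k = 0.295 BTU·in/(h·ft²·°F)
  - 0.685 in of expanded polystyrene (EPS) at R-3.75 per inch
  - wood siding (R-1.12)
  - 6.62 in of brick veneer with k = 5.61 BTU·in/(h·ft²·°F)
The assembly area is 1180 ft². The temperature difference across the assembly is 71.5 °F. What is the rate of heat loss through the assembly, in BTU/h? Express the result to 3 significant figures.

3040 BTU/h

6.76/0.295 = 22.92
0.685 × 3.75 = 2.569
6.62/5.61 = 1.18
R_total = 22.92 + 2.569 + 1.12 + 1.18 = 27.78 ft²·°F·h/BTU
Q = A·ΔT/R = 1180 × 71.5 / 27.78 = 3037 BTU/h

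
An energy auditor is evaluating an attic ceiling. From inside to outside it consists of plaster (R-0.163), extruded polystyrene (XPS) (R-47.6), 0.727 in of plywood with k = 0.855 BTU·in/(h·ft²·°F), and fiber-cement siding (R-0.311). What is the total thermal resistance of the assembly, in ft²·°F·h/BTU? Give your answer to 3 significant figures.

0.727/0.855 = 0.8503
R_total = 0.163 + 47.6 + 0.8503 + 0.311 = 48.92 ft²·°F·h/BTU

48.9 ft²·°F·h/BTU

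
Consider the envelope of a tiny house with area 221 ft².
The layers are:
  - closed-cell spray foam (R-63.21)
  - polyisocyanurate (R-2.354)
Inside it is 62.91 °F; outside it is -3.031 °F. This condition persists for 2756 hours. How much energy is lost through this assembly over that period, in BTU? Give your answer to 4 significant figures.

612600 BTU

R_total = 63.21 + 2.354 = 65.564 ft²·°F·h/BTU
Q = 221 × (62.91 − (-3.031)) / 65.564 = 222.27 BTU/h
E = 222.27 × 2756 = 612580 BTU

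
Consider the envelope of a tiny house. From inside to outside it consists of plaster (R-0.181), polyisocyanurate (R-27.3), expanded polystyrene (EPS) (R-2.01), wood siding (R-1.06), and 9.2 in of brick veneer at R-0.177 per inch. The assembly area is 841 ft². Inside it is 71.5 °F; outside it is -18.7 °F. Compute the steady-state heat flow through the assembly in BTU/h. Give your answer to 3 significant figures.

9.2 × 0.177 = 1.628
R_total = 0.181 + 27.3 + 2.01 + 1.06 + 1.628 = 32.18 ft²·°F·h/BTU
Q = A·ΔT/R = 841 × (71.5 − (-18.7)) / 32.18 = 2357 BTU/h

2360 BTU/h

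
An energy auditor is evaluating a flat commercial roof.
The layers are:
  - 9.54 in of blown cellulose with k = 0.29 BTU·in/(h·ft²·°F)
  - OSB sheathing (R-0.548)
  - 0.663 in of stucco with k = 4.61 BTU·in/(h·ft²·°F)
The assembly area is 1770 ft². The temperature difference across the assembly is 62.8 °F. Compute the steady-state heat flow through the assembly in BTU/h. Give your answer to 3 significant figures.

3310 BTU/h

9.54/0.29 = 32.9
0.663/4.61 = 0.1438
R_total = 32.9 + 0.548 + 0.1438 = 33.59 ft²·°F·h/BTU
Q = A·ΔT/R = 1770 × 62.8 / 33.59 = 3309 BTU/h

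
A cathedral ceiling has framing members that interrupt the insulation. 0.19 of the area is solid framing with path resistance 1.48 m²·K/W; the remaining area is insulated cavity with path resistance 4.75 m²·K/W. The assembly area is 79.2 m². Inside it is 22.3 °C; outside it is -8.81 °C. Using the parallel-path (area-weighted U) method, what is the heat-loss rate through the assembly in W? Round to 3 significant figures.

U_eff = 0.81/4.75 + 0.19/1.48 = 0.1705 + 0.1284 = 0.2989
R_eff = 1/U_eff = 3.346 m²·K/W
Q = 79.2 × (22.3 − (-8.81)) / 3.346 = 736.5 W

736 W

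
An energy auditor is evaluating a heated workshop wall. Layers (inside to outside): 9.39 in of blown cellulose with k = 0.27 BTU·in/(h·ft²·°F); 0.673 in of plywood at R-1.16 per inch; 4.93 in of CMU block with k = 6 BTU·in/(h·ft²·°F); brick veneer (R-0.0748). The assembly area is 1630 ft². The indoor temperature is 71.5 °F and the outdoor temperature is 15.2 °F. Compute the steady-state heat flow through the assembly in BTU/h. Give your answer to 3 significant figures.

2520 BTU/h

9.39/0.27 = 34.78
0.673 × 1.16 = 0.7807
4.93/6 = 0.8217
R_total = 34.78 + 0.7807 + 0.8217 + 0.0748 = 36.45 ft²·°F·h/BTU
Q = A·ΔT/R = 1630 × (71.5 − 15.2) / 36.45 = 2517 BTU/h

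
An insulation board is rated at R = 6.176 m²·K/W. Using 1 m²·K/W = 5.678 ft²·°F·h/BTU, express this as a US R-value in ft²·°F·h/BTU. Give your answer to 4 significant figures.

R_US = 6.176 × 5.678 = 35.067

35.07 ft²·°F·h/BTU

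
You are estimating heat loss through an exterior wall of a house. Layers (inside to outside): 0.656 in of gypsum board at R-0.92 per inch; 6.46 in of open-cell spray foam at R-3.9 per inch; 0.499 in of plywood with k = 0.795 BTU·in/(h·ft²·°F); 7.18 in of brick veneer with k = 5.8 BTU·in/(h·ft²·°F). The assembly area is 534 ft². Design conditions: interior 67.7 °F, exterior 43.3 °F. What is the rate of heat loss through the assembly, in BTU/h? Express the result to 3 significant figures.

471 BTU/h

0.656 × 0.92 = 0.6035
6.46 × 3.9 = 25.19
0.499/0.795 = 0.6277
7.18/5.8 = 1.238
R_total = 0.6035 + 25.19 + 0.6277 + 1.238 = 27.66 ft²·°F·h/BTU
Q = A·ΔT/R = 534 × (67.7 − 43.3) / 27.66 = 471 BTU/h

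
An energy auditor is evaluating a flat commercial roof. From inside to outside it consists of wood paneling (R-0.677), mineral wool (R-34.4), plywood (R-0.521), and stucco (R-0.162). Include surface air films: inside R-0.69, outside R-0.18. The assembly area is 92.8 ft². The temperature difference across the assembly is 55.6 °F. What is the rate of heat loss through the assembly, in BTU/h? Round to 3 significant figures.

141 BTU/h

R_total = 0.69 + 0.677 + 34.4 + 0.521 + 0.162 + 0.18 = 36.63 ft²·°F·h/BTU
Q = A·ΔT/R = 92.8 × 55.6 / 36.63 = 140.9 BTU/h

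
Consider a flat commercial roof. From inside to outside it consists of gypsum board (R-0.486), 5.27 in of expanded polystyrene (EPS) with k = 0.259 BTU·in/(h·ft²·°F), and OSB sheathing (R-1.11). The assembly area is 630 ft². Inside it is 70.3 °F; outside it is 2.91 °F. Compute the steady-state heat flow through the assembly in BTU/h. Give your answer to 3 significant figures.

1930 BTU/h

5.27/0.259 = 20.35
R_total = 0.486 + 20.35 + 1.11 = 21.94 ft²·°F·h/BTU
Q = A·ΔT/R = 630 × (70.3 − 2.91) / 21.94 = 1935 BTU/h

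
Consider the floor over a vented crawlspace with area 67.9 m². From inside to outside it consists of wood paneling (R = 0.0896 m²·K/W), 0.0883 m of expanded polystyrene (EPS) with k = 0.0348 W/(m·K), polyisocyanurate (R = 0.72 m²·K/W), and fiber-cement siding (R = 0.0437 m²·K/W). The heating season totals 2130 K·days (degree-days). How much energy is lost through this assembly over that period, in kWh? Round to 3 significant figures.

0.0883/0.0348 = 2.537
R_total = 0.0896 + 2.537 + 0.72 + 0.0437 = 3.391 m²·K/W
E = A × HDD × 24 / R / 1000 = 67.9 × 2130 × 24 / 3.391 / 1000 = 1024 kWh

1020 kWh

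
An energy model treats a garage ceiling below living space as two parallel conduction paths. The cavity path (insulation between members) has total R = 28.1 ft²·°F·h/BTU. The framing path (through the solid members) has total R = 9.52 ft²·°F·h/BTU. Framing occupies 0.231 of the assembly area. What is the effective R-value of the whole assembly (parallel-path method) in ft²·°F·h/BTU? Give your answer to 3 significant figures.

U_eff = 0.769/28.1 + 0.231/9.52 = 0.02737 + 0.02426 = 0.05163
R_eff = 1/U_eff = 19.37 ft²·°F·h/BTU

19.4 ft²·°F·h/BTU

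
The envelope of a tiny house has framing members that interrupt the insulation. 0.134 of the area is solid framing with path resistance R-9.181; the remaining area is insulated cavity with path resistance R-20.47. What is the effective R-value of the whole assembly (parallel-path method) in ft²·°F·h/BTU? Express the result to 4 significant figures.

U_eff = 0.866/20.47 + 0.134/9.181 = 0.042306 + 0.014595 = 0.056901
R_eff = 1/U_eff = 17.574 ft²·°F·h/BTU

17.57 ft²·°F·h/BTU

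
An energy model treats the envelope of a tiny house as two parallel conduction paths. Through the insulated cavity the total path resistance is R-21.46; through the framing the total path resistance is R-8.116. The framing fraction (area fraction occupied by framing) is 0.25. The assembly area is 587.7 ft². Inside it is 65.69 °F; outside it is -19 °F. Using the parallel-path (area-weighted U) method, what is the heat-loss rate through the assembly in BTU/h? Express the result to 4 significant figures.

3273 BTU/h

U_eff = 0.75/21.46 + 0.25/8.116 = 0.034949 + 0.030803 = 0.065752
R_eff = 1/U_eff = 15.209 ft²·°F·h/BTU
Q = 587.7 × (65.69 − (-19)) / 15.209 = 3272.6 BTU/h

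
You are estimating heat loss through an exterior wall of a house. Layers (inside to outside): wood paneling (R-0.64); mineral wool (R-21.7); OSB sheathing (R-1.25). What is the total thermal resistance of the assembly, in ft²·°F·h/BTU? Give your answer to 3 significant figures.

23.6 ft²·°F·h/BTU

R_total = 0.64 + 21.7 + 1.25 = 23.59 ft²·°F·h/BTU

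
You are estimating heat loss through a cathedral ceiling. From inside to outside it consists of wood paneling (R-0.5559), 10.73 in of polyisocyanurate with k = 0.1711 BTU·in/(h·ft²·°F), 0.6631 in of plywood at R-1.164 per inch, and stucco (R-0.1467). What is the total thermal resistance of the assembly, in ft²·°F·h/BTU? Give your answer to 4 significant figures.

10.73/0.1711 = 62.712
0.6631 × 1.164 = 0.77185
R_total = 0.5559 + 62.712 + 0.77185 + 0.1467 = 64.186 ft²·°F·h/BTU

64.19 ft²·°F·h/BTU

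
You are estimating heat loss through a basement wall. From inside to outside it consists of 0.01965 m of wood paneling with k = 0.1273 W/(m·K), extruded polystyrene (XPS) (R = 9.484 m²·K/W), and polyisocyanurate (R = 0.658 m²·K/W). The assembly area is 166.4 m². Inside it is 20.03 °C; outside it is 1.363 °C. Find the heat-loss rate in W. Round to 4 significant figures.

0.01965/0.1273 = 0.15436
R_total = 0.15436 + 9.484 + 0.658 = 10.296 m²·K/W
Q = A·ΔT/R = 166.4 × (20.03 − 1.363) / 10.296 = 301.68 W

301.7 W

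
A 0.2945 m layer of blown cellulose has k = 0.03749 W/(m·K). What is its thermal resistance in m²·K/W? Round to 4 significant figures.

R = L/k = 0.2945/0.03749 = 7.8554 m²·K/W

7.855 m²·K/W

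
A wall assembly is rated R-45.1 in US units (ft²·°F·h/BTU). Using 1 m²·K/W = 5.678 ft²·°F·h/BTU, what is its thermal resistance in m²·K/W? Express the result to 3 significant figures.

7.94 m²·K/W

R_SI = 45.1/5.678 = 7.943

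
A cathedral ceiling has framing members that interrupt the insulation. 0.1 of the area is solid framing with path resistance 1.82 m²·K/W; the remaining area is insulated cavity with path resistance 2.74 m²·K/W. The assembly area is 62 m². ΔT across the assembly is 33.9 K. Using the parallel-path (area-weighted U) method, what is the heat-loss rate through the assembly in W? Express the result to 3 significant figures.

U_eff = 0.9/2.74 + 0.1/1.82 = 0.3285 + 0.05495 = 0.3834
R_eff = 1/U_eff = 2.608 m²·K/W
Q = 62 × 33.9 / 2.608 = 805.9 W

806 W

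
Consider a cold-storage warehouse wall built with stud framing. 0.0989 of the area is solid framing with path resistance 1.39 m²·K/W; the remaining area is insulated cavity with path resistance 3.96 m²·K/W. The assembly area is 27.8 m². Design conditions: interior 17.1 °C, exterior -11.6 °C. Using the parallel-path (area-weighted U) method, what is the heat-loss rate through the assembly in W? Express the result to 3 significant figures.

U_eff = 0.9011/3.96 + 0.0989/1.39 = 0.2276 + 0.07115 = 0.2987
R_eff = 1/U_eff = 3.348 m²·K/W
Q = 27.8 × (17.1 − (-11.6)) / 3.348 = 238.3 W

238 W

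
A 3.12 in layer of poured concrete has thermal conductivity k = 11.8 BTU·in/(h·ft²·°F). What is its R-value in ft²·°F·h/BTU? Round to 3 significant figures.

R = L/k = 3.12/11.8 = 0.2644 ft²·°F·h/BTU

0.264 ft²·°F·h/BTU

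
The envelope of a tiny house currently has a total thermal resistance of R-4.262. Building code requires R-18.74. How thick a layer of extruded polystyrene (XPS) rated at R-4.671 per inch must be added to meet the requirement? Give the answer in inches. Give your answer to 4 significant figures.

3.100 in

ΔR = 18.74 − 4.262 = 14.478 ft²·°F·h/BTU
L = ΔR / (R/in) = 14.478/4.671 = 3.0996 in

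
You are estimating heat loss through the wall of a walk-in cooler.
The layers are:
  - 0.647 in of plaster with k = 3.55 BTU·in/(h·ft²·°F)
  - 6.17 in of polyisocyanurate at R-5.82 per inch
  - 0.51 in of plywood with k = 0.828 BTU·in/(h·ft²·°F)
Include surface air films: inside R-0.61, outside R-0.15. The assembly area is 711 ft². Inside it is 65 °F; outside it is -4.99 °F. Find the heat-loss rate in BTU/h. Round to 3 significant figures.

1330 BTU/h

0.647/3.55 = 0.1823
6.17 × 5.82 = 35.91
0.51/0.828 = 0.6159
R_total = 0.61 + 0.1823 + 35.91 + 0.6159 + 0.15 = 37.47 ft²·°F·h/BTU
Q = A·ΔT/R = 711 × (65 − (-4.99)) / 37.47 = 1328 BTU/h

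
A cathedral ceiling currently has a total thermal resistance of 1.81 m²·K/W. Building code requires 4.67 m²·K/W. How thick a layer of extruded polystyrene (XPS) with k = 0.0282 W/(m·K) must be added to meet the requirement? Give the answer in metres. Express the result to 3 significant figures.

ΔR = 4.67 − 1.81 = 2.86 m²·K/W
L = ΔR × k = 2.86 × 0.0282 = 0.08065 m

0.0807 m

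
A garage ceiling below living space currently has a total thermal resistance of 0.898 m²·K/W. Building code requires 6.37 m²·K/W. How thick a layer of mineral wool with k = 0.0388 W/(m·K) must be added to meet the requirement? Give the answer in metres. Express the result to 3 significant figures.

0.212 m

ΔR = 6.37 − 0.898 = 5.472 m²·K/W
L = ΔR × k = 5.472 × 0.0388 = 0.2123 m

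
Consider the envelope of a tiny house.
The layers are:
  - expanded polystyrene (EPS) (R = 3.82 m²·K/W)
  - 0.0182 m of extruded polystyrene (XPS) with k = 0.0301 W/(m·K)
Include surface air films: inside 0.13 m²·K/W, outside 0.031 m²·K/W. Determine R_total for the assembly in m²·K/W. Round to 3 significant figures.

0.0182/0.0301 = 0.6047
R_total = 0.13 + 3.82 + 0.6047 + 0.031 = 4.586 m²·K/W

4.59 m²·K/W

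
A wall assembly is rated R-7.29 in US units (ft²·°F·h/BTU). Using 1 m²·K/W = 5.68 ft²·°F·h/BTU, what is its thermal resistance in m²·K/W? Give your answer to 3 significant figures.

1.28 m²·K/W

R_SI = 7.29/5.68 = 1.283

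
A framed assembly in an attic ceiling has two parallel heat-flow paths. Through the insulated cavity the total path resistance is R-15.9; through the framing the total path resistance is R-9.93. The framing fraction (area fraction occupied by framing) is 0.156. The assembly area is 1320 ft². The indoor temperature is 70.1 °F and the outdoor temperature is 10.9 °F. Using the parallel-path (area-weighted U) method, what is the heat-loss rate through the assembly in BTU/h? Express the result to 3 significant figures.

U_eff = 0.844/15.9 + 0.156/9.93 = 0.05308 + 0.01571 = 0.06879
R_eff = 1/U_eff = 14.54 ft²·°F·h/BTU
Q = 1320 × (70.1 − 10.9) / 14.54 = 5376 BTU/h

5380 BTU/h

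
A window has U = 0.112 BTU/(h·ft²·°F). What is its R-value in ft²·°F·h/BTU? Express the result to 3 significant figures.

8.93 ft²·°F·h/BTU

R = 1/U = 1/0.112 = 8.929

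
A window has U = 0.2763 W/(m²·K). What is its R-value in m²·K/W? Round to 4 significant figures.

3.619 m²·K/W

R = 1/U = 1/0.2763 = 3.6193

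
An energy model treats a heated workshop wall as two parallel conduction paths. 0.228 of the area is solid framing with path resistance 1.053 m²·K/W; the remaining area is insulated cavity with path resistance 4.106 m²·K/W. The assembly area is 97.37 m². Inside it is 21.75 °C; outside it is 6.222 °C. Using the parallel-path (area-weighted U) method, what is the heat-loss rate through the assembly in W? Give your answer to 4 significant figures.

611.7 W

U_eff = 0.772/4.106 + 0.228/1.053 = 0.18802 + 0.21652 = 0.40454
R_eff = 1/U_eff = 2.4719 m²·K/W
Q = 97.37 × (21.75 − 6.222) / 2.4719 = 611.65 W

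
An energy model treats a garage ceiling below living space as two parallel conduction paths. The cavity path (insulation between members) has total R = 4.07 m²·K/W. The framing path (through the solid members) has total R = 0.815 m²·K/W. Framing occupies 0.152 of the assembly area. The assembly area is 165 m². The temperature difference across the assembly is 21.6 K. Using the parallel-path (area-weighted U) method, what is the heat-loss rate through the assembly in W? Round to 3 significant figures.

U_eff = 0.848/4.07 + 0.152/0.815 = 0.2084 + 0.1865 = 0.3949
R_eff = 1/U_eff = 2.533 m²·K/W
Q = 165 × 21.6 / 2.533 = 1407 W

1410 W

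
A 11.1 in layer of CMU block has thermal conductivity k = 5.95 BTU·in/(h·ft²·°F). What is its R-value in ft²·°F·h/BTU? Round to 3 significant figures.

R = L/k = 11.1/5.95 = 1.866 ft²·°F·h/BTU

1.87 ft²·°F·h/BTU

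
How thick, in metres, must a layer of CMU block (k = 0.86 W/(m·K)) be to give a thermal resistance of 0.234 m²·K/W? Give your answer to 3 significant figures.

L = R·k = 0.234 × 0.86 = 0.2012 m

0.201 m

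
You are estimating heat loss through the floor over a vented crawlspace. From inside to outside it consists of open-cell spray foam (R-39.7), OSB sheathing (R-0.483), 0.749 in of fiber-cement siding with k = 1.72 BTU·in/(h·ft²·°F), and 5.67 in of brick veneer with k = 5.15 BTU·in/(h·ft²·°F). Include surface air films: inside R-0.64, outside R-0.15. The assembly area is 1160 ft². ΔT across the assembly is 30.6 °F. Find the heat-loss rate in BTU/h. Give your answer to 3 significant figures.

0.749/1.72 = 0.4355
5.67/5.15 = 1.101
R_total = 0.64 + 39.7 + 0.483 + 0.4355 + 1.101 + 0.15 = 42.51 ft²·°F·h/BTU
Q = A·ΔT/R = 1160 × 30.6 / 42.51 = 835 BTU/h

835 BTU/h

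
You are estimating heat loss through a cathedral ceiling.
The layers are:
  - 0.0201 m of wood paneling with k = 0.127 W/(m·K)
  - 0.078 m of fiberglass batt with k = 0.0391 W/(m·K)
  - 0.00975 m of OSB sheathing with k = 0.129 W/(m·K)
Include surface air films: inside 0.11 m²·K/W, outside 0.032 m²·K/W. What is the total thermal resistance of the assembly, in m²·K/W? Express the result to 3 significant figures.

2.37 m²·K/W

0.0201/0.127 = 0.1583
0.078/0.0391 = 1.995
0.00975/0.129 = 0.07558
R_total = 0.11 + 0.1583 + 1.995 + 0.07558 + 0.032 = 2.371 m²·K/W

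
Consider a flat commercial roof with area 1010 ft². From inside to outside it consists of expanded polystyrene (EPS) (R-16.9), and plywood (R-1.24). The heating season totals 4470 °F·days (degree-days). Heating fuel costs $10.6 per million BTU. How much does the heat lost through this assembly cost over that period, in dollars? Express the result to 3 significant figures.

R_total = 16.9 + 1.24 = 18.14 ft²·°F·h/BTU
E = A × HDD × 24 / R = 1010 × 4470 × 24 / 18.14 = 5973000 BTU
Cost = 5973000/10⁶ × 10.6 = $63.32

63.3 dollars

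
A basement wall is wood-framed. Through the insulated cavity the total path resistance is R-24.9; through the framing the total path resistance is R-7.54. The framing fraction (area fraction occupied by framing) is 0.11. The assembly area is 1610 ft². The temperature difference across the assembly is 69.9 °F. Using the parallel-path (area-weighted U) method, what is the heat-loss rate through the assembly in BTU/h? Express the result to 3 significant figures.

U_eff = 0.89/24.9 + 0.11/7.54 = 0.03574 + 0.01459 = 0.05033
R_eff = 1/U_eff = 19.87 ft²·°F·h/BTU
Q = 1610 × 69.9 / 19.87 = 5664 BTU/h

5660 BTU/h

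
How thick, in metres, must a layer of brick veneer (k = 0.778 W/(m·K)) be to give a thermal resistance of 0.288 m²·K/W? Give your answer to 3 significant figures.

L = R·k = 0.288 × 0.778 = 0.2241 m

0.224 m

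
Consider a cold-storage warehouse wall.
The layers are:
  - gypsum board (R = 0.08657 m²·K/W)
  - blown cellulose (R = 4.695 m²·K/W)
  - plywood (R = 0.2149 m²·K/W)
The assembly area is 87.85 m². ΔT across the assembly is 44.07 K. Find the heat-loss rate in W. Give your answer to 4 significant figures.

774.9 W

R_total = 0.08657 + 4.695 + 0.2149 = 4.9965 m²·K/W
Q = A·ΔT/R = 87.85 × 44.07 / 4.9965 = 774.86 W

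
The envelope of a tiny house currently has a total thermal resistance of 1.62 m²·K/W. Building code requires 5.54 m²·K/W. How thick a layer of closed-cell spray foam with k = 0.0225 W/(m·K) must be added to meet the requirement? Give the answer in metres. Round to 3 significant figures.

ΔR = 5.54 − 1.62 = 3.92 m²·K/W
L = ΔR × k = 3.92 × 0.0225 = 0.0882 m

0.0882 m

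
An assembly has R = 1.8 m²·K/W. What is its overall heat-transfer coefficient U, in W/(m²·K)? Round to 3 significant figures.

U = 1/R = 1/1.8 = 0.5556

0.556 W/(m²·K)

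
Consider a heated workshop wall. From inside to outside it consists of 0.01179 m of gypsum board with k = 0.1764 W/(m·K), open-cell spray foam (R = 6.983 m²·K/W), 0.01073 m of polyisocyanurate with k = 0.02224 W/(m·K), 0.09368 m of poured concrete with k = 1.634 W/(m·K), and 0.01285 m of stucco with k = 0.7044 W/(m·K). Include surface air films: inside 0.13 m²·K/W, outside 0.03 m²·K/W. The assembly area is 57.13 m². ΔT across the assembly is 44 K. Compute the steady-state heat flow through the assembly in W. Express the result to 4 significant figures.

323.6 W

0.01179/0.1764 = 0.066837
0.01073/0.02224 = 0.48246
0.09368/1.634 = 0.057332
0.01285/0.7044 = 0.018242
R_total = 0.13 + 0.066837 + 6.983 + 0.48246 + 0.057332 + 0.018242 + 0.03 = 7.7679 m²·K/W
Q = A·ΔT/R = 57.13 × 44 / 7.7679 = 323.6 W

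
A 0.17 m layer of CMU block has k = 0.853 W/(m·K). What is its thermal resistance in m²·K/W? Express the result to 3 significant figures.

R = L/k = 0.17/0.853 = 0.1993 m²·K/W

0.199 m²·K/W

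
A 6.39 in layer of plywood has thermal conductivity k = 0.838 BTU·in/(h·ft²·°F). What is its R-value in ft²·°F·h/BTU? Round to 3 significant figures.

7.63 ft²·°F·h/BTU

R = L/k = 6.39/0.838 = 7.625 ft²·°F·h/BTU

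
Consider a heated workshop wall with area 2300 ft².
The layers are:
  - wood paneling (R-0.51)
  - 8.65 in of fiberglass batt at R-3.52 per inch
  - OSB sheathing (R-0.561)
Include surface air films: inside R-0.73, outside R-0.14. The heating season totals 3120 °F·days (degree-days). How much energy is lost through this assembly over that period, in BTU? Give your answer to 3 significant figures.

5320000 BTU

8.65 × 3.52 = 30.45
R_total = 0.73 + 0.51 + 30.45 + 0.561 + 0.14 = 32.39 ft²·°F·h/BTU
E = A × HDD × 24 / R = 2300 × 3120 × 24 / 32.39 = 5317000 BTU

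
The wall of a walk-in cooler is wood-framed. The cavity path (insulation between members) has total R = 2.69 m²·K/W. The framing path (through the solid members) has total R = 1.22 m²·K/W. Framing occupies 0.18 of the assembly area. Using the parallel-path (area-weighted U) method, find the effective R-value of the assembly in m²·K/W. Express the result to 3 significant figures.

2.21 m²·K/W

U_eff = 0.82/2.69 + 0.18/1.22 = 0.3048 + 0.1475 = 0.4524
R_eff = 1/U_eff = 2.211 m²·K/W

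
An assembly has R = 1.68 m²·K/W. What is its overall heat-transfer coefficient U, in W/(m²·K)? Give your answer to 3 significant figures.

0.595 W/(m²·K)

U = 1/R = 1/1.68 = 0.5952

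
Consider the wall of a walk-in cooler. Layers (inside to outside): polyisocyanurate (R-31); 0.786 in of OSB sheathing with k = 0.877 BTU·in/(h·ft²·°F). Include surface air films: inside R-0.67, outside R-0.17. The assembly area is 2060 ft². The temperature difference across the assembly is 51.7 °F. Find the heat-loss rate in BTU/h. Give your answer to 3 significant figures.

3250 BTU/h

0.786/0.877 = 0.8962
R_total = 0.67 + 31 + 0.8962 + 0.17 = 32.74 ft²·°F·h/BTU
Q = A·ΔT/R = 2060 × 51.7 / 32.74 = 3253 BTU/h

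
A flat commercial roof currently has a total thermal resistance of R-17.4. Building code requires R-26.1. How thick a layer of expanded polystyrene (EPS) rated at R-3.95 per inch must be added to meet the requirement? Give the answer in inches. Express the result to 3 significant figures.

2.20 in

ΔR = 26.1 − 17.4 = 8.7 ft²·°F·h/BTU
L = ΔR / (R/in) = 8.7/3.95 = 2.203 in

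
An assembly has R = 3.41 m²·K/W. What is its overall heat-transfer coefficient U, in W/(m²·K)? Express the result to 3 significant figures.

0.293 W/(m²·K)

U = 1/R = 1/3.41 = 0.2933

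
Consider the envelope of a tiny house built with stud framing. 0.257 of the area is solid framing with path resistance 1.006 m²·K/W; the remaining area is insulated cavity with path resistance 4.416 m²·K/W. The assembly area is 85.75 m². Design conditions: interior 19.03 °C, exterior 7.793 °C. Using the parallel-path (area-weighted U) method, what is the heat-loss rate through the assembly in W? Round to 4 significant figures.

U_eff = 0.743/4.416 + 0.257/1.006 = 0.16825 + 0.25547 = 0.42372
R_eff = 1/U_eff = 2.3601 m²·K/W
Q = 85.75 × (19.03 − 7.793) / 2.3601 = 408.28 W

408.3 W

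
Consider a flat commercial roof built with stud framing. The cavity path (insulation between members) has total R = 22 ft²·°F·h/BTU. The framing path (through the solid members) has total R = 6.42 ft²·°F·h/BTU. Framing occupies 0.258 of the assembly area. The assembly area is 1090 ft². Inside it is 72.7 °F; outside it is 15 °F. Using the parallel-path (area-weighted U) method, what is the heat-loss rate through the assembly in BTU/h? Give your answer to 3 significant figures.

U_eff = 0.742/22 + 0.258/6.42 = 0.03373 + 0.04019 = 0.07391
R_eff = 1/U_eff = 13.53 ft²·°F·h/BTU
Q = 1090 × (72.7 − 15) / 13.53 = 4649 BTU/h

4650 BTU/h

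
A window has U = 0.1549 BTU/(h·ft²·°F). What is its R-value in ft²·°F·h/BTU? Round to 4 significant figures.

R = 1/U = 1/0.1549 = 6.4558

6.456 ft²·°F·h/BTU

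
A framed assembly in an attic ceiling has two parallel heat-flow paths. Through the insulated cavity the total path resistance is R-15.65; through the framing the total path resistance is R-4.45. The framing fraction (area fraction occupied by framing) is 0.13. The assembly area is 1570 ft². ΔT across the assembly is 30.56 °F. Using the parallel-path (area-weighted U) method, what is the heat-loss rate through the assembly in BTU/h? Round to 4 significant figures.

U_eff = 0.87/15.65 + 0.13/4.45 = 0.055591 + 0.029213 = 0.084805
R_eff = 1/U_eff = 11.792 ft²·°F·h/BTU
Q = 1570 × 30.56 / 11.792 = 4068.9 BTU/h

4069 BTU/h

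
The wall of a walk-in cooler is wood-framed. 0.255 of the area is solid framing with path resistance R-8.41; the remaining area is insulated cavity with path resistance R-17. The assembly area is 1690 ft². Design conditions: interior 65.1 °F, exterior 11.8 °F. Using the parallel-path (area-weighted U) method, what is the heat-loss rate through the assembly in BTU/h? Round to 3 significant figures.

6680 BTU/h

U_eff = 0.745/17 + 0.255/8.41 = 0.04382 + 0.03032 = 0.07414
R_eff = 1/U_eff = 13.49 ft²·°F·h/BTU
Q = 1690 × (65.1 − 11.8) / 13.49 = 6679 BTU/h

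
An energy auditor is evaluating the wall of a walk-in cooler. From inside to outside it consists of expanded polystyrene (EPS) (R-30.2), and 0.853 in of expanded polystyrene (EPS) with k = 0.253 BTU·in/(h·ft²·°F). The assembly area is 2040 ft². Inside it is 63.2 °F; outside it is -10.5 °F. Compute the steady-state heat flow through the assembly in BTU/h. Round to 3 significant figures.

4480 BTU/h

0.853/0.253 = 3.372
R_total = 30.2 + 3.372 = 33.57 ft²·°F·h/BTU
Q = A·ΔT/R = 2040 × (63.2 − (-10.5)) / 33.57 = 4478 BTU/h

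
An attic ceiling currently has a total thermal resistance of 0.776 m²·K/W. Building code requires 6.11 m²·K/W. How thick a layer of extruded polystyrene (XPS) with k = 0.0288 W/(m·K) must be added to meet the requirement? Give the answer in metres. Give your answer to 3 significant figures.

ΔR = 6.11 − 0.776 = 5.334 m²·K/W
L = ΔR × k = 5.334 × 0.0288 = 0.1536 m

0.154 m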